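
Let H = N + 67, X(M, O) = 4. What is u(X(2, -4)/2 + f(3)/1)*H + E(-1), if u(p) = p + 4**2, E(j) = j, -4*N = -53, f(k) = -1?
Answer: 5453/4 ≈ 1363.3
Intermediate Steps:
N = 53/4 (N = -1/4*(-53) = 53/4 ≈ 13.250)
u(p) = 16 + p (u(p) = p + 16 = 16 + p)
H = 321/4 (H = 53/4 + 67 = 321/4 ≈ 80.250)
u(X(2, -4)/2 + f(3)/1)*H + E(-1) = (16 + (4/2 - 1/1))*(321/4) - 1 = (16 + (4*(1/2) - 1*1))*(321/4) - 1 = (16 + (2 - 1))*(321/4) - 1 = (16 + 1)*(321/4) - 1 = 17*(321/4) - 1 = 5457/4 - 1 = 5453/4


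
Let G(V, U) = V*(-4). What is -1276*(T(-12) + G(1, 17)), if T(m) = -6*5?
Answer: 43384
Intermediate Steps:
T(m) = -30
G(V, U) = -4*V
-1276*(T(-12) + G(1, 17)) = -1276*(-30 - 4*1) = -1276*(-30 - 4) = -1276*(-34) = 43384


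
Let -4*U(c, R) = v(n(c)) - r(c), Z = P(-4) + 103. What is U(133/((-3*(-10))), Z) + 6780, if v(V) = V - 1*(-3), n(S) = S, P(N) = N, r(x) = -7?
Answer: 813167/120 ≈ 6776.4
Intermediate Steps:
Z = 99 (Z = -4 + 103 = 99)
v(V) = 3 + V (v(V) = V + 3 = 3 + V)
U(c, R) = -5/2 - c/4 (U(c, R) = -((3 + c) - 1*(-7))/4 = -((3 + c) + 7)/4 = -(10 + c)/4 = -5/2 - c/4)
U(133/((-3*(-10))), Z) + 6780 = (-5/2 - 133/(4*((-3*(-10))))) + 6780 = (-5/2 - 133/(4*30)) + 6780 = (-5/2 - ¼*133/30) + 6780 = (-5/2 - 133/120) + 6780 = -433/120 + 6780 = 813167/120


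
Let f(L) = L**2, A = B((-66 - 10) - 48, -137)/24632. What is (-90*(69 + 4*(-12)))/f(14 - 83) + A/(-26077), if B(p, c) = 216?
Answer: -16861141713/42473982907 ≈ -0.39698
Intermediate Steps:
A = 27/3079 (A = 216/24632 = 216*(1/24632) = 27/3079 ≈ 0.0087691)
(-90*(69 + 4*(-12)))/f(14 - 83) + A/(-26077) = (-90*(69 + 4*(-12)))/((14 - 83)**2) + (27/3079)/(-26077) = (-90*(69 - 48))/((-69)**2) + (27/3079)*(-1/26077) = -90*21/4761 - 27/80291083 = -1890*1/4761 - 27/80291083 = -210/529 - 27/80291083 = -16861141713/42473982907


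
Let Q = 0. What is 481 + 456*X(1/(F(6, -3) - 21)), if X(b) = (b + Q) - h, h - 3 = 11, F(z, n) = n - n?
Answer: -41473/7 ≈ -5924.7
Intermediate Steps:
F(z, n) = 0
h = 14 (h = 3 + 11 = 14)
X(b) = -14 + b (X(b) = (b + 0) - 1*14 = b - 14 = -14 + b)
481 + 456*X(1/(F(6, -3) - 21)) = 481 + 456*(-14 + 1/(0 - 21)) = 481 + 456*(-14 + 1/(-21)) = 481 + 456*(-14 - 1/21) = 481 + 456*(-295/21) = 481 - 44840/7 = -41473/7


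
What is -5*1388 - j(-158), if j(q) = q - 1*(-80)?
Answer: -6862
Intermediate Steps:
j(q) = 80 + q (j(q) = q + 80 = 80 + q)
-5*1388 - j(-158) = -5*1388 - (80 - 158) = -6940 - 1*(-78) = -6940 + 78 = -6862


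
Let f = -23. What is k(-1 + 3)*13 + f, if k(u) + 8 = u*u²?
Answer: -23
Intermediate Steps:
k(u) = -8 + u³ (k(u) = -8 + u*u² = -8 + u³)
k(-1 + 3)*13 + f = (-8 + (-1 + 3)³)*13 - 23 = (-8 + 2³)*13 - 23 = (-8 + 8)*13 - 23 = 0*13 - 23 = 0 - 23 = -23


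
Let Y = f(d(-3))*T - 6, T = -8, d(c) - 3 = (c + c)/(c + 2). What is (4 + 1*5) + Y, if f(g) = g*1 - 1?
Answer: -61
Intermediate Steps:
d(c) = 3 + 2*c/(2 + c) (d(c) = 3 + (c + c)/(c + 2) = 3 + (2*c)/(2 + c) = 3 + 2*c/(2 + c))
f(g) = -1 + g (f(g) = g - 1 = -1 + g)
Y = -70 (Y = (-1 + (6 + 5*(-3))/(2 - 3))*(-8) - 6 = (-1 + (6 - 15)/(-1))*(-8) - 6 = (-1 - 1*(-9))*(-8) - 6 = (-1 + 9)*(-8) - 6 = 8*(-8) - 6 = -64 - 6 = -70)
(4 + 1*5) + Y = (4 + 1*5) - 70 = (4 + 5) - 70 = 9 - 70 = -61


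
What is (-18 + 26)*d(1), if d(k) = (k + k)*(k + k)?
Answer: 32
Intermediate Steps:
d(k) = 4*k**2 (d(k) = (2*k)*(2*k) = 4*k**2)
(-18 + 26)*d(1) = (-18 + 26)*(4*1**2) = 8*(4*1) = 8*4 = 32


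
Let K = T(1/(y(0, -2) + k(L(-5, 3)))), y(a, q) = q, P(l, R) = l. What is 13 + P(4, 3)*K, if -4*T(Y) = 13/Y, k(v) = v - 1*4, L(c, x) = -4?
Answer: 143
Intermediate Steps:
k(v) = -4 + v (k(v) = v - 4 = -4 + v)
T(Y) = -13/(4*Y)
K = 65/2 (K = -13/(4*(1/(-2 + (-4 - 4)))) = -13/(4*(1/(-2 - 8))) = -13/(4*(1/(-10))) = -13/(4*(-⅒)) = -13/4*(-10) = 65/2 ≈ 32.500)
13 + P(4, 3)*K = 13 + 4*(65/2) = 13 + 130 = 143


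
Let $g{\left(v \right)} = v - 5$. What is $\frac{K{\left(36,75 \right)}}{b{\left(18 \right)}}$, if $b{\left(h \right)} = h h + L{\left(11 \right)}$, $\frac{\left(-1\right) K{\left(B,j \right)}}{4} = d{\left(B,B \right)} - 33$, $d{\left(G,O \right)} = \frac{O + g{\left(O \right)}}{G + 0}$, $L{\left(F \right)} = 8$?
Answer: $\frac{1121}{2988} \approx 0.37517$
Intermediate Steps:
$g{\left(v \right)} = -5 + v$
$d{\left(G,O \right)} = \frac{-5 + 2 O}{G}$ ($d{\left(G,O \right)} = \frac{O + \left(-5 + O\right)}{G + 0} = \frac{-5 + 2 O}{G}$)
$K{\left(B,j \right)} = 132 - \frac{4 \left(-5 + 2 B\right)}{B}$ ($K{\left(B,j \right)} = - 4 \left(\frac{-5 + 2 B}{B} - 33\right) = - 4 \left(-33 + \frac{-5 + 2 B}{B}\right) = 132 - \frac{4 \left(-5 + 2 B\right)}{B}$)
$b{\left(h \right)} = 8 + h^{2}$ ($b{\left(h \right)} = h h + 8 = h^{2} + 8 = 8 + h^{2}$)
$\frac{K{\left(36,75 \right)}}{b{\left(18 \right)}} = \frac{124 + \frac{20}{36}}{8 + 18^{2}} = \frac{124 + 20 \cdot \frac{1}{36}}{8 + 324} = \frac{124 + \frac{5}{9}}{332} = \frac{1121}{9} \cdot \frac{1}{332} = \frac{1121}{2988}$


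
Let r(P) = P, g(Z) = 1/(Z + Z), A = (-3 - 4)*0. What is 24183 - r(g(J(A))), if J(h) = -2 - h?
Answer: 96733/4 ≈ 24183.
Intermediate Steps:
A = 0 (A = -7*0 = 0)
g(Z) = 1/(2*Z)
24183 - r(g(J(A))) = 24183 - 1/(2*(-2 - 1*0)) = 24183 - 1/(2*(-2 + 0)) = 24183 - 1/(2*(-2)) = 24183 - (-1)/(2*2) = 24183 - 1*(-¼) = 24183 + ¼ = 96733/4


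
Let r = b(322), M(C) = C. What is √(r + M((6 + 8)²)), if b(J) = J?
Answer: √518 ≈ 22.760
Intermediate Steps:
r = 322
√(r + M((6 + 8)²)) = √(322 + (6 + 8)²) = √(322 + 14²) = √(322 + 196) = √518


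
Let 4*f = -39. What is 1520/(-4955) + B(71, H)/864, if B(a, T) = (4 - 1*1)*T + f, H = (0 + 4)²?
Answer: -99889/380544 ≈ -0.26249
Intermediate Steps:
f = -39/4 (f = (¼)*(-39) = -39/4 ≈ -9.7500)
H = 16 (H = 4² = 16)
B(a, T) = -39/4 + 3*T (B(a, T) = (4 - 1*1)*T - 39/4 = (4 - 1)*T - 39/4 = 3*T - 39/4 = -39/4 + 3*T)
1520/(-4955) + B(71, H)/864 = 1520/(-4955) + (-39/4 + 3*16)/864 = 1520*(-1/4955) + (-39/4 + 48)*(1/864) = -304/991 + (153/4)*(1/864) = -304/991 + 17/384 = -99889/380544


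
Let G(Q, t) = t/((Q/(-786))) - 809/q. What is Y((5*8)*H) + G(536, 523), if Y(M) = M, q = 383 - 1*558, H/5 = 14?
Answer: 95567487/46900 ≈ 2037.7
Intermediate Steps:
H = 70 (H = 5*14 = 70)
q = -175 (q = 383 - 558 = -175)
G(Q, t) = 809/175 - 786*t/Q (G(Q, t) = t/((Q/(-786))) - 809/(-175) = t/((Q*(-1/786))) - 809*(-1/175) = t/((-Q/786)) + 809/175 = t*(-786/Q) + 809/175 = -786*t/Q + 809/175 = 809/175 - 786*t/Q)
Y((5*8)*H) + G(536, 523) = (5*8)*70 + (809/175 - 786*523/536) = 40*70 + (809/175 - 786*523*1/536) = 2800 + (809/175 - 205539/268) = 2800 - 35752513/46900 = 95567487/46900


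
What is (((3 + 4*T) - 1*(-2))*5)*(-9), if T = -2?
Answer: 135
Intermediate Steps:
(((3 + 4*T) - 1*(-2))*5)*(-9) = (((3 + 4*(-2)) - 1*(-2))*5)*(-9) = (((3 - 8) + 2)*5)*(-9) = ((-5 + 2)*5)*(-9) = -3*5*(-9) = -15*(-9) = 135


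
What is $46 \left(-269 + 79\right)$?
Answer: $-8740$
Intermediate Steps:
$46 \left(-269 + 79\right) = 46 \left(-190\right) = -8740$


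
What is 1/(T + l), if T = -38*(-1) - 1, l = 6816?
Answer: 1/6853 ≈ 0.00014592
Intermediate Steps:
T = 37 (T = 38 - 1 = 37)
1/(T + l) = 1/(37 + 6816) = 1/6853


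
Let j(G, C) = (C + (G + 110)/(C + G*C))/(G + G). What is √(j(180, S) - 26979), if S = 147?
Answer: I*√1403193339016230/228060 ≈ 164.25*I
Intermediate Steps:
j(G, C) = (C + (110 + G)/(C + C*G))/(2*G) (j(G, C) = (C + (110 + G)/(C + C*G))/((2*G)) = (C + (110 + G)/(C + C*G))*(1/(2*G)) = (C + (110 + G)/(C + C*G))/(2*G))
√(j(180, S) - 26979) = √((½)*(110 + 180 + 147² + 180*147²)/(147*180*(1 + 180)) - 26979) = √((½)*(1/147)*(1/180)*(110 + 180 + 21609 + 180*21609)/181 - 26979) = √((½)*(1/147)*(1/180)*(1/181)*(110 + 180 + 21609 + 3889620) - 26979) = √((½)*(1/147)*(1/180)*(1/181)*3911519 - 26979) = √(3911519/9578520 - 26979) = √(-258414979561/9578520) = I*√1403193339016230/228060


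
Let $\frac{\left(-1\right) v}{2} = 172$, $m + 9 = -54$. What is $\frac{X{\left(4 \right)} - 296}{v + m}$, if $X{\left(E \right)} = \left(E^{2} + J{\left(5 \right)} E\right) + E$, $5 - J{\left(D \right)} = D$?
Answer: $\frac{276}{407} \approx 0.67813$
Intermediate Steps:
$m = -63$ ($m = -9 - 54 = -63$)
$J{\left(D \right)} = 5 - D$
$v = -344$ ($v = \left(-2\right) 172 = -344$)
$X{\left(E \right)} = E + E^{2}$ ($X{\left(E \right)} = \left(E^{2} + \left(5 - 5\right) E\right) + E = \left(E^{2} + 0 E\right) + E = \left(E^{2} + 0\right) + E = E^{2} + E = E + E^{2}$)
$\frac{X{\left(4 \right)} - 296}{v + m} = \frac{4 \left(1 + 4\right) - 296}{-344 - 63} = \frac{4 \cdot 5 - 296}{-407} = \left(20 - 296\right) \left(- \frac{1}{407}\right) = \left(-276\right) \left(- \frac{1}{407}\right) = \frac{276}{407}$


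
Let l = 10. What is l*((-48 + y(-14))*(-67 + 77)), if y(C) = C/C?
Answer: -4700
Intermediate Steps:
y(C) = 1
l*((-48 + y(-14))*(-67 + 77)) = 10*((-48 + 1)*(-67 + 77)) = 10*(-47*10) = 10*(-470) = -4700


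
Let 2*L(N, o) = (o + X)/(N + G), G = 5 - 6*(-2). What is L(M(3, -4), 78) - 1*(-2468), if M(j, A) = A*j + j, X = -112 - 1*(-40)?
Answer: 19747/8 ≈ 2468.4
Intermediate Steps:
X = -72 (X = -112 + 40 = -72)
M(j, A) = j + A*j
G = 17 (G = 5 + 12 = 17)
L(N, o) = (-72 + o)/(2*(17 + N)) (L(N, o) = ((o - 72)/(N + 17))/2 = ((-72 + o)/(17 + N))/2 = (-72 + o)/(2*(17 + N)))
L(M(3, -4), 78) - 1*(-2468) = (-72 + 78)/(2*(17 + 3*(1 - 4))) - 1*(-2468) = (1/2)*6/(17 + 3*(-3)) + 2468 = (1/2)*6/(17 - 9) + 2468 = (1/2)*6/8 + 2468 = (1/2)*(1/8)*6 + 2468 = 3/8 + 2468 = 19747/8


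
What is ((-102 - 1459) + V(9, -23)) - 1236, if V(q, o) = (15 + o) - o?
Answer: -2782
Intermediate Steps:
V(q, o) = 15
((-102 - 1459) + V(9, -23)) - 1236 = ((-102 - 1459) + 15) - 1236 = (-1561 + 15) - 1236 = -1546 - 1236 = -2782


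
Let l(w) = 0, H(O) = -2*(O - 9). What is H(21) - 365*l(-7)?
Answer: -24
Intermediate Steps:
H(O) = 18 - 2*O (H(O) = -2*(-9 + O) = 18 - 2*O)
H(21) - 365*l(-7) = (18 - 2*21) - 365*0 = (18 - 42) + 0 = -24 + 0 = -24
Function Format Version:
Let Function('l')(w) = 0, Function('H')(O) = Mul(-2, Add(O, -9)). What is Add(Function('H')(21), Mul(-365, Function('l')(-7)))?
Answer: -24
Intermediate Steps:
Function('H')(O) = Add(18, Mul(-2, O)) (Function('H')(O) = Mul(-2, Add(-9, O)) = Add(18, Mul(-2, O)))
Add(Function('H')(21), Mul(-365, Function('l')(-7))) = Add(Add(18, Mul(-2, 21)), Mul(-365, 0)) = Add(Add(18, -42), 0) = Add(-24, 0) = -24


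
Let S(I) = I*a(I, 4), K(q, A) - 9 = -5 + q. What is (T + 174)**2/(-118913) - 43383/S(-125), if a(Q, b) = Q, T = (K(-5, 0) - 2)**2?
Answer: -5682068304/1858015625 ≈ -3.0581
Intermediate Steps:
K(q, A) = 4 + q (K(q, A) = 9 + (-5 + q) = 4 + q)
T = 9 (T = ((4 - 5) - 2)**2 = (-1 - 2)**2 = (-3)**2 = 9)
S(I) = I**2 (S(I) = I*I = I**2)
(T + 174)**2/(-118913) - 43383/S(-125) = (9 + 174)**2/(-118913) - 43383/((-125)**2) = 183**2*(-1/118913) - 43383/15625 = 33489*(-1/118913) - 43383*1/15625 = -33489/118913 - 43383/15625 = -5682068304/1858015625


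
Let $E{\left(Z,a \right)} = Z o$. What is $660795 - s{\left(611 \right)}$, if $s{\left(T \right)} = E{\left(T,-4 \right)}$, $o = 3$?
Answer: $658962$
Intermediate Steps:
$E{\left(Z,a \right)} = 3 Z$ ($E{\left(Z,a \right)} = Z 3 = 3 Z$)
$s{\left(T \right)} = 3 T$
$660795 - s{\left(611 \right)} = 660795 - 3 \cdot 611 = 660795 - 1833 = 658962$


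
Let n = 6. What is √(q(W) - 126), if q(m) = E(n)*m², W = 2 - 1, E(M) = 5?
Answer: 11*I ≈ 11.0*I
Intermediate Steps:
W = 1
q(m) = 5*m²
√(q(W) - 126) = √(5*1² - 126) = √(5*1 - 126) = √(5 - 126) = √(-121) = 11*I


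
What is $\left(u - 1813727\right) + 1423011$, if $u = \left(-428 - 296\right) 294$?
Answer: $-603572$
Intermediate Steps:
$u = -212856$ ($u = \left(-724\right) 294 = -212856$)
$\left(u - 1813727\right) + 1423011 = \left(-212856 - 1813727\right) + 1423011 = -2026583 + 1423011 = -603572$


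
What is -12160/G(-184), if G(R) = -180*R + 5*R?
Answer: -304/805 ≈ -0.37764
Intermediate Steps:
G(R) = -175*R
-12160/G(-184) = -12160/((-175*(-184))) = -12160/32200 = -12160*1/32200 = -304/805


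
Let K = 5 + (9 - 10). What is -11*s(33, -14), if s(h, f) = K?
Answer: -44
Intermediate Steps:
K = 4 (K = 5 - 1 = 4)
s(h, f) = 4
-11*s(33, -14) = -11*4 = -44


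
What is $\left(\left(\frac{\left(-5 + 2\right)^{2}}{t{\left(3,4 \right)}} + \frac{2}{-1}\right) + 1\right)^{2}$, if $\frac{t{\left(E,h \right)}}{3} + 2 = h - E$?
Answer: $16$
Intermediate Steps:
$t{\left(E,h \right)} = -6 - 3 E + 3 h$ ($t{\left(E,h \right)} = -6 + 3 \left(h - E\right) = -6 - \left(- 3 h + 3 E\right) = -6 - 3 E + 3 h$)
$\left(\left(\frac{\left(-5 + 2\right)^{2}}{t{\left(3,4 \right)}} + \frac{2}{-1}\right) + 1\right)^{2} = \left(\left(\frac{\left(-5 + 2\right)^{2}}{-6 - 9 + 3 \cdot 4} + \frac{2}{-1}\right) + 1\right)^{2} = \left(\left(\frac{\left(-3\right)^{2}}{-6 - 9 + 12} + 2 \left(-1\right)\right) + 1\right)^{2} = \left(\left(\frac{9}{-3} - 2\right) + 1\right)^{2} = \left(\left(9 \left(- \frac{1}{3}\right) - 2\right) + 1\right)^{2} = \left(\left(-3 - 2\right) + 1\right)^{2} = \left(-5 + 1\right)^{2} = \left(-4\right)^{2} = 16$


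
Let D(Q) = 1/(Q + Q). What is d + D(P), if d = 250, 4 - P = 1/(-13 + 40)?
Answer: 53527/214 ≈ 250.13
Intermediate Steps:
P = 107/27 (P = 4 - 1/(-13 + 40) = 4 - 1/27 = 107/27 ≈ 3.9630)
D(Q) = 1/(2*Q)
d + D(P) = 250 + 1/(2*(107/27)) = 250 + (½)*(27/107) = 250 + 27/214 = 53527/214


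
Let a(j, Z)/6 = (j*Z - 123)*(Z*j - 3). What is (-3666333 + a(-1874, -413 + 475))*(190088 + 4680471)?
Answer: 394915064579388807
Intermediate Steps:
a(j, Z) = 6*(-123 + Z*j)*(-3 + Z*j) (a(j, Z) = 6*((j*Z - 123)*(Z*j - 3)) = 6*((Z*j - 123)*(-3 + Z*j)) = 6*((-123 + Z*j)*(-3 + Z*j)) = 6*(-123 + Z*j)*(-3 + Z*j))
(-3666333 + a(-1874, -413 + 475))*(190088 + 4680471) = (-3666333 + (2214 - 756*(-413 + 475)*(-1874) + 6*(-413 + 475)²*(-1874)²))*(190088 + 4680471) = (-3666333 + (2214 - 756*62*(-1874) + 6*62²*3511876))*4870559 = (-3666333 + (2214 + 87838128 + 6*3844*3511876))*4870559 = (-3666333 + (2214 + 87838128 + 80997908064))*4870559 = (-3666333 + 81085748406)*4870559 = 81082082073*4870559 = 394915064579388807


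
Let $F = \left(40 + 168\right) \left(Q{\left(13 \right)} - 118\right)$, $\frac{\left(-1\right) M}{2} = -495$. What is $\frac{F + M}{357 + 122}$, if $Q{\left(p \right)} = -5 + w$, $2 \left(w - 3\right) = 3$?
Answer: $- \frac{23658}{479} \approx -49.39$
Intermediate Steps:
$w = \frac{9}{2}$ ($w = 3 + \frac{1}{2} \cdot 3 = 3 + \frac{3}{2} = \frac{9}{2} \approx 4.5$)
$Q{\left(p \right)} = - \frac{1}{2}$ ($Q{\left(p \right)} = -5 + \frac{9}{2} = - \frac{1}{2}$)
$M = 990$ ($M = \left(-2\right) \left(-495\right) = 990$)
$F = -24648$ ($F = \left(40 + 168\right) \left(- \frac{1}{2} - 118\right) = 208 \left(- \frac{237}{2}\right) = -24648$)
$\frac{F + M}{357 + 122} = \frac{-24648 + 990}{357 + 122} = - \frac{23658}{479}$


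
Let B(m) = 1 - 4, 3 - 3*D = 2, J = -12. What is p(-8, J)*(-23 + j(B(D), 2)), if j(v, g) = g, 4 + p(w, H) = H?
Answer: 336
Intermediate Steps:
p(w, H) = -4 + H
D = ⅓ (D = 1 - ⅓*2 = 1 - ⅔ = ⅓ ≈ 0.33333)
B(m) = -3
p(-8, J)*(-23 + j(B(D), 2)) = (-4 - 12)*(-23 + 2) = -16*(-21) = 336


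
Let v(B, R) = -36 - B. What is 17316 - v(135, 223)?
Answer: 17487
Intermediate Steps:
17316 - v(135, 223) = 17316 - (-36 - 1*135) = 17316 - (-36 - 135) = 17316 - 1*(-171) = 17316 + 171 = 17487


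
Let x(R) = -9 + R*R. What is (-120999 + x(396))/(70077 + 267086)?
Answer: 35808/337163 ≈ 0.10620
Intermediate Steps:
x(R) = -9 + R²
(-120999 + x(396))/(70077 + 267086) = (-120999 + (-9 + 396²))/(70077 + 267086) = (-120999 + (-9 + 156816))/337163 = (-120999 + 156807)*(1/337163) = 35808*(1/337163) = 35808/337163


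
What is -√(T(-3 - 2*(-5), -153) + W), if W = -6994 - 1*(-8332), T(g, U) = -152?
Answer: -√1186 ≈ -34.438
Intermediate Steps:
W = 1338 (W = -6994 + 8332 = 1338)
-√(T(-3 - 2*(-5), -153) + W) = -√(-152 + 1338) = -√1186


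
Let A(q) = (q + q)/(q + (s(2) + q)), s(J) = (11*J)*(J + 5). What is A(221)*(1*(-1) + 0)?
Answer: -221/298 ≈ -0.74161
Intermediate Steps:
s(J) = 11*J*(5 + J) (s(J) = (11*J)*(5 + J) = 11*J*(5 + J))
A(q) = 2*q/(154 + 2*q) (A(q) = (q + q)/(q + (11*2*(5 + 2) + q)) = (2*q)/(q + (11*2*7 + q)) = (2*q)/(q + (154 + q)) = (2*q)/(154 + 2*q) = 2*q/(154 + 2*q))
A(221)*(1*(-1) + 0) = (221/(77 + 221))*(1*(-1) + 0) = (221/298)*(-1 + 0) = (221*(1/298))*(-1) = (221/298)*(-1) = -221/298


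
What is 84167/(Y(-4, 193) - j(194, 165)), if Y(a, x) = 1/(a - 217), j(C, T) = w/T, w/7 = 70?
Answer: -613829931/21691 ≈ -28299.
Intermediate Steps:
w = 490 (w = 7*70 = 490)
j(C, T) = 490/T
Y(a, x) = 1/(-217 + a)
84167/(Y(-4, 193) - j(194, 165)) = 84167/(1/(-217 - 4) - 490/165) = 84167/(1/(-221) - 490/165) = 84167/(-1/221 - 1*98/33) = 84167/(-1/221 - 98/33) = 84167/(-21691/7293) = 84167*(-7293/21691) = -613829931/21691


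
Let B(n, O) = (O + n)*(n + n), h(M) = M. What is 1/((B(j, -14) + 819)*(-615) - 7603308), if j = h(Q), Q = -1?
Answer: -1/8125443 ≈ -1.2307e-7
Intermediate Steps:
j = -1
B(n, O) = 2*n*(O + n) (B(n, O) = (O + n)*(2*n) = 2*n*(O + n))
1/((B(j, -14) + 819)*(-615) - 7603308) = 1/((2*(-1)*(-14 - 1) + 819)*(-615) - 7603308) = 1/((2*(-1)*(-15) + 819)*(-615) - 7603308) = 1/((30 + 819)*(-615) - 7603308) = 1/(849*(-615) - 7603308) = 1/(-522135 - 7603308) = 1/(-8125443) = -1/8125443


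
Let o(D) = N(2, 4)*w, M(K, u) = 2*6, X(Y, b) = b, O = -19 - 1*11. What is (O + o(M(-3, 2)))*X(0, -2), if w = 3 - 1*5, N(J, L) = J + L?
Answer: 84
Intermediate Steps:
O = -30 (O = -19 - 11 = -30)
M(K, u) = 12
w = -2 (w = 3 - 5 = -2)
o(D) = -12 (o(D) = (2 + 4)*(-2) = 6*(-2) = -12)
(O + o(M(-3, 2)))*X(0, -2) = (-30 - 12)*(-2) = -42*(-2) = 84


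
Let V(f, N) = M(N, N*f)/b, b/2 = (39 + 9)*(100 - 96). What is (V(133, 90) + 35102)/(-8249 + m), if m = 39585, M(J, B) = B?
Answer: 2248523/2005504 ≈ 1.1212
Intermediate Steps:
b = 384 (b = 2*((39 + 9)*(100 - 96)) = 2*(48*4) = 2*192 = 384)
V(f, N) = N*f/384 (V(f, N) = (N*f)/384 = (N*f)*(1/384) = N*f/384)
(V(133, 90) + 35102)/(-8249 + m) = ((1/384)*90*133 + 35102)/(-8249 + 39585) = (1995/64 + 35102)/31336 = (2248523/64)*(1/31336) = 2248523/2005504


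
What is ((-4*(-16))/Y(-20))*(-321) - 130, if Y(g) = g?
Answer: 4486/5 ≈ 897.20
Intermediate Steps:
((-4*(-16))/Y(-20))*(-321) - 130 = (-4*(-16)/(-20))*(-321) - 130 = (64*(-1/20))*(-321) - 130 = -16/5*(-321) - 130 = 5136/5 - 130 = 4486/5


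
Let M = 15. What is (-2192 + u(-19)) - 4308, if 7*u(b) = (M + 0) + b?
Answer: -45504/7 ≈ -6500.6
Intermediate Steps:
u(b) = 15/7 + b/7 (u(b) = ((15 + 0) + b)/7 = (15 + b)/7 = 15/7 + b/7)
(-2192 + u(-19)) - 4308 = (-2192 + (15/7 + (⅐)*(-19))) - 4308 = (-2192 + (15/7 - 19/7)) - 4308 = (-2192 - 4/7) - 4308 = -15348/7 - 4308 = -45504/7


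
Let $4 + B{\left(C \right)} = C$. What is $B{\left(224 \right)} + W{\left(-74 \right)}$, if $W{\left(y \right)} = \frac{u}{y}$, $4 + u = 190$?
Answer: $\frac{8047}{37} \approx 217.49$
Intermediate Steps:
$u = 186$ ($u = -4 + 190 = 186$)
$W{\left(y \right)} = \frac{186}{y}$
$B{\left(C \right)} = -4 + C$
$B{\left(224 \right)} + W{\left(-74 \right)} = \left(-4 + 224\right) + \frac{186}{-74} = 220 + 186 \left(- \frac{1}{74}\right) = 220 - \frac{93}{37} = \frac{8047}{37}$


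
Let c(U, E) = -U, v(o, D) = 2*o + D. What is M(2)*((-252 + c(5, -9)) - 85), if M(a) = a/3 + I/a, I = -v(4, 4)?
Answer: 1824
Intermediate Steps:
v(o, D) = D + 2*o
I = -12 (I = -(4 + 2*4) = -(4 + 8) = -1*12 = -12)
M(a) = -12/a + a/3 (M(a) = a/3 - 12/a = -12/a + a/3)
M(2)*((-252 + c(5, -9)) - 85) = (-12/2 + (1/3)*2)*((-252 - 1*5) - 85) = (-12*1/2 + 2/3)*((-252 - 5) - 85) = (-6 + 2/3)*(-257 - 85) = -16/3*(-342) = 1824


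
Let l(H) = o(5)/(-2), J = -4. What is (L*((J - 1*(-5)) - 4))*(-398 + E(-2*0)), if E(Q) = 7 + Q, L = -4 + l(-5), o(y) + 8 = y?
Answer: -5865/2 ≈ -2932.5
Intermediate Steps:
o(y) = -8 + y
l(H) = 3/2 (l(H) = (-8 + 5)/(-2) = -3*(-1/2) = 3/2)
L = -5/2 (L = -4 + 3/2 = -5/2 ≈ -2.5000)
(L*((J - 1*(-5)) - 4))*(-398 + E(-2*0)) = (-5*((-4 - 1*(-5)) - 4)/2)*(-398 + (7 - 2*0)) = (-5*((-4 + 5) - 4)/2)*(-398 + (7 + 0)) = (-5*(1 - 4)/2)*(-398 + 7) = -5/2*(-3)*(-391) = (15/2)*(-391) = -5865/2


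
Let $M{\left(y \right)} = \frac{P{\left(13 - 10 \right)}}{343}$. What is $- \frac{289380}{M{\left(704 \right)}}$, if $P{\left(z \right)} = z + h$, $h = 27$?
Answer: $-3308578$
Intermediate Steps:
$P{\left(z \right)} = 27 + z$ ($P{\left(z \right)} = z + 27 = 27 + z$)
$M{\left(y \right)} = \frac{30}{343}$ ($M{\left(y \right)} = \frac{27 + \left(13 - 10\right)}{343} = \left(27 + \left(13 - 10\right)\right) \frac{1}{343} = \left(27 + 3\right) \frac{1}{343} = 30 \cdot \frac{1}{343} = \frac{30}{343}$)
$- \frac{289380}{M{\left(704 \right)}} = - \frac{289380}{\frac{30}{343}} = \left(-289380\right) \frac{343}{30} = -3308578$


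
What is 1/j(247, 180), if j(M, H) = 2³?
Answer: ⅛ ≈ 0.12500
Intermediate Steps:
j(M, H) = 8
1/j(247, 180) = 1/8 = ⅛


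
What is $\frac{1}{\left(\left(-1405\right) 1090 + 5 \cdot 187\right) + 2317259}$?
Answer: $\frac{1}{786744} \approx 1.2711 \cdot 10^{-6}$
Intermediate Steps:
$\frac{1}{\left(\left(-1405\right) 1090 + 5 \cdot 187\right) + 2317259} = \frac{1}{\left(-1531450 + 935\right) + 2317259} = \frac{1}{-1530515 + 2317259} = \frac{1}{786744}$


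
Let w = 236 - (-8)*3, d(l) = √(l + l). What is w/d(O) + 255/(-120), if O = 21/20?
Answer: -17/8 + 260*√210/21 ≈ 177.29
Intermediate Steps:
O = 21/20 (O = 21*(1/20) = 21/20 ≈ 1.0500)
d(l) = √2*√l (d(l) = √(2*l) = √2*√l)
w = 260 (w = 236 - 1*(-24) = 236 + 24 = 260)
w/d(O) + 255/(-120) = 260/((√2*√(21/20))) + 255/(-120) = 260/((√2*(√105/10))) + 255*(-1/120) = 260/((√210/10)) - 17/8 = 260*(√210/21) - 17/8 = 260*√210/21 - 17/8 = -17/8 + 260*√210/21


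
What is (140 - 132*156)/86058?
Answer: -10226/43029 ≈ -0.23765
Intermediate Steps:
(140 - 132*156)/86058 = (140 - 20592)*(1/86058) = -20452*1/86058 = -10226/43029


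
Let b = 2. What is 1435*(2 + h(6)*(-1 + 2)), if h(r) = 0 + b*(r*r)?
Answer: 106190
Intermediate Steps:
h(r) = 2*r² (h(r) = 0 + 2*(r*r) = 0 + 2*r² = 2*r²)
1435*(2 + h(6)*(-1 + 2)) = 1435*(2 + (2*6²)*(-1 + 2)) = 1435*(2 + (2*36)*1) = 1435*(2 + 72*1) = 1435*(2 + 72) = 1435*74 = 106190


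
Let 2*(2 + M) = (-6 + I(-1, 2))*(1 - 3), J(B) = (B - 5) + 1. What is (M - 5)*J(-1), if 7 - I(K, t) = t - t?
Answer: 40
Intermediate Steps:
I(K, t) = 7 (I(K, t) = 7 - (t - t) = 7 - 1*0 = 7 + 0 = 7)
J(B) = -4 + B (J(B) = (-5 + B) + 1 = -4 + B)
M = -3 (M = -2 + ((-6 + 7)*(1 - 3))/2 = -2 + (1*(-2))/2 = -2 + (½)*(-2) = -2 - 1 = -3)
(M - 5)*J(-1) = (-3 - 5)*(-4 - 1) = -8*(-5) = 40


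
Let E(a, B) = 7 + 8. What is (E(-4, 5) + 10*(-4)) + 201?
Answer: 176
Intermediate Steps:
E(a, B) = 15
(E(-4, 5) + 10*(-4)) + 201 = (15 + 10*(-4)) + 201 = (15 - 40) + 201 = -25 + 201 = 176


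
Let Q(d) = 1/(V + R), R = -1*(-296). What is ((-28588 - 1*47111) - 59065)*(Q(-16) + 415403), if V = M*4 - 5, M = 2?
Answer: -16738429732472/299 ≈ -5.5981e+10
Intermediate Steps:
V = 3 (V = 2*4 - 5 = 8 - 5 = 3)
R = 296
Q(d) = 1/299 (Q(d) = 1/(3 + 296) = 1/299)
((-28588 - 1*47111) - 59065)*(Q(-16) + 415403) = ((-28588 - 1*47111) - 59065)*(1/299 + 415403) = ((-28588 - 47111) - 59065)*(124205498/299) = (-75699 - 59065)*(124205498/299) = -134764*124205498/299 = -16738429732472/299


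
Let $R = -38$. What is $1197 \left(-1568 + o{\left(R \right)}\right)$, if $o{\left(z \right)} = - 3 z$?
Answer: $-1740438$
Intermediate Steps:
$1197 \left(-1568 + o{\left(R \right)}\right) = 1197 \left(-1568 - -114\right) = 1197 \left(-1568 + 114\right) = 1197 \left(-1454\right) = -1740438$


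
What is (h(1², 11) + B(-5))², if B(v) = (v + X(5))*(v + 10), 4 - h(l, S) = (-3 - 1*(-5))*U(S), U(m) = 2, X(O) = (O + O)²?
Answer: 225625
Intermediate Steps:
X(O) = 4*O² (X(O) = (2*O)² = 4*O²)
h(l, S) = 0 (h(l, S) = 4 - (-3 - 1*(-5))*2 = 4 - (-3 + 5)*2 = 4 - 2*2 = 4 - 1*4 = 4 - 4 = 0)
B(v) = (10 + v)*(100 + v) (B(v) = (v + 4*5²)*(v + 10) = (v + 4*25)*(10 + v) = (v + 100)*(10 + v) = (100 + v)*(10 + v) = (10 + v)*(100 + v))
(h(1², 11) + B(-5))² = (0 + (1000 + (-5)² + 110*(-5)))² = (0 + (1000 + 25 - 550))² = (0 + 475)² = 475² = 225625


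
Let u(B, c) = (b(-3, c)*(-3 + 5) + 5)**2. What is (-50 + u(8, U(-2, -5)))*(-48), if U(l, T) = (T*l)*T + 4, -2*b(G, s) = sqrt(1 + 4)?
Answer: 960 + 480*sqrt(5) ≈ 2033.3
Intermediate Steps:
b(G, s) = -sqrt(5)/2 (b(G, s) = -sqrt(1 + 4)/2 = -sqrt(5)/2)
U(l, T) = 4 + l*T**2 (U(l, T) = l*T**2 + 4 = 4 + l*T**2)
u(B, c) = (5 - sqrt(5))**2 (u(B, c) = ((-sqrt(5)/2)*(-3 + 5) + 5)**2 = (-sqrt(5)/2*2 + 5)**2 = (-sqrt(5) + 5)**2 = (5 - sqrt(5))**2)
(-50 + u(8, U(-2, -5)))*(-48) = (-50 + (5 - sqrt(5))**2)*(-48) = 2400 - 48*(5 - sqrt(5))**2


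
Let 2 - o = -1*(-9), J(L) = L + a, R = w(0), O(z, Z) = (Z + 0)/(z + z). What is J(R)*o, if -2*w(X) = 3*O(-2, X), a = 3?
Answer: -21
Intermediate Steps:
O(z, Z) = Z/(2*z) (O(z, Z) = Z/((2*z)) = Z*(1/(2*z)) = Z/(2*z))
w(X) = 3*X/8 (w(X) = -3*(½)*X/(-2)/2 = -3*(½)*X*(-½)/2 = -3*(-X/4)/2 = -(-3)*X/8 = 3*X/8)
R = 0 (R = (3/8)*0 = 0)
J(L) = 3 + L (J(L) = L + 3 = 3 + L)
o = -7 (o = 2 - (-1)*(-9) = 2 - 1*9 = 2 - 9 = -7)
J(R)*o = (3 + 0)*(-7) = 3*(-7) = -21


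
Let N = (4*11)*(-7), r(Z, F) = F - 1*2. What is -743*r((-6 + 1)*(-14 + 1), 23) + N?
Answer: -15911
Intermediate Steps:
r(Z, F) = -2 + F (r(Z, F) = F - 2 = -2 + F)
N = -308 (N = 44*(-7) = -308)
-743*r((-6 + 1)*(-14 + 1), 23) + N = -743*(-2 + 23) - 308 = -743*21 - 308 = -15603 - 308 = -15911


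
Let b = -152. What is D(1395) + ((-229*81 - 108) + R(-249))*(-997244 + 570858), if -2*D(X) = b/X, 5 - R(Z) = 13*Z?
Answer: 9168972565126/1395 ≈ 6.5727e+9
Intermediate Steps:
R(Z) = 5 - 13*Z
D(X) = 76/X (D(X) = -(-76)/X = 76/X)
D(1395) + ((-229*81 - 108) + R(-249))*(-997244 + 570858) = 76/1395 + ((-229*81 - 108) + (5 - 13*(-249)))*(-997244 + 570858) = 76*(1/1395) + ((-18549 - 108) + (5 + 3237))*(-426386) = 76/1395 + (-18657 + 3242)*(-426386) = 76/1395 - 15415*(-426386) = 76/1395 + 6572740190 = 9168972565126/1395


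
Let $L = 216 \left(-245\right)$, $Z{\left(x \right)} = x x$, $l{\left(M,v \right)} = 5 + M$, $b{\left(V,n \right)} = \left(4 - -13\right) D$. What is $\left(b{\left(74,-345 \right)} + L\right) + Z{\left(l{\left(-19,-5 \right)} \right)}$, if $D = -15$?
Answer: $-52979$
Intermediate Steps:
$b{\left(V,n \right)} = -255$ ($b{\left(V,n \right)} = \left(4 - -13\right) \left(-15\right) = \left(4 + 13\right) \left(-15\right) = 17 \left(-15\right) = -255$)
$Z{\left(x \right)} = x^{2}$
$L = -52920$
$\left(b{\left(74,-345 \right)} + L\right) + Z{\left(l{\left(-19,-5 \right)} \right)} = \left(-255 - 52920\right) + \left(5 - 19\right)^{2} = -53175 + \left(-14\right)^{2} = -53175 + 196 = -52979$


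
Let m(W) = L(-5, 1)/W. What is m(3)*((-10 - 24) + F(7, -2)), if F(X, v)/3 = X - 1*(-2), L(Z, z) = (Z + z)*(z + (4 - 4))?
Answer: 28/3 ≈ 9.3333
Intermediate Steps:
L(Z, z) = z*(Z + z) (L(Z, z) = (Z + z)*(z + 0) = (Z + z)*z = z*(Z + z))
F(X, v) = 6 + 3*X (F(X, v) = 3*(X - 1*(-2)) = 3*(X + 2) = 3*(2 + X) = 6 + 3*X)
m(W) = -4/W (m(W) = (1*(-5 + 1))/W = (1*(-4))/W = -4/W)
m(3)*((-10 - 24) + F(7, -2)) = (-4/3)*((-10 - 24) + (6 + 3*7)) = (-4*⅓)*(-34 + (6 + 21)) = -4*(-34 + 27)/3 = -4/3*(-7) = 28/3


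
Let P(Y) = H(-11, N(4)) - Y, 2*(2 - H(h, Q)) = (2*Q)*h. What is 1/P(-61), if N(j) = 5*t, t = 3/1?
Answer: 1/228 ≈ 0.0043860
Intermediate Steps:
t = 3 (t = 3*1 = 3)
N(j) = 15 (N(j) = 5*3 = 15)
H(h, Q) = 2 - Q*h (H(h, Q) = 2 - 2*Q*h/2 = 2 - Q*h)
P(Y) = 167 - Y (P(Y) = (2 - 1*15*(-11)) - Y = (2 + 165) - Y = 167 - Y)
1/P(-61) = 1/(167 - 1*(-61)) = 1/(167 + 61) = 1/228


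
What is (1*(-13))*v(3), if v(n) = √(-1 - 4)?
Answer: -13*I*√5 ≈ -29.069*I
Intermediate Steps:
v(n) = I*√5 (v(n) = √(-5) = I*√5)
(1*(-13))*v(3) = (1*(-13))*(I*√5) = -13*I*√5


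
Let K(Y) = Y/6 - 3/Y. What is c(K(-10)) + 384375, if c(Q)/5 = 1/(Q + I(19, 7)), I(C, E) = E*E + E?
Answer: 629990775/1639 ≈ 3.8438e+5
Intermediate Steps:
K(Y) = -3/Y + Y/6 (K(Y) = Y*(⅙) - 3/Y = Y/6 - 3/Y = -3/Y + Y/6)
I(C, E) = E + E² (I(C, E) = E² + E = E + E²)
c(Q) = 5/(56 + Q) (c(Q) = 5/(Q + 7*(1 + 7)) = 5/(Q + 7*8) = 5/(Q + 56) = 5/(56 + Q))
c(K(-10)) + 384375 = 5/(56 + (-3/(-10) + (⅙)*(-10))) + 384375 = 5/(56 + (-3*(-⅒) - 5/3)) + 384375 = 5/(56 + (3/10 - 5/3)) + 384375 = 5/(56 - 41/30) + 384375 = 5/(1639/30) + 384375 = 5*(30/1639) + 384375 = 150/1639 + 384375 = 629990775/1639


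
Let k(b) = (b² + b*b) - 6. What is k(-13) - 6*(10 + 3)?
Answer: 254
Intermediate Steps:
k(b) = -6 + 2*b² (k(b) = (b² + b²) - 6 = 2*b² - 6 = -6 + 2*b²)
k(-13) - 6*(10 + 3) = (-6 + 2*(-13)²) - 6*(10 + 3) = (-6 + 2*169) - 6*13 = (-6 + 338) - 1*78 = 332 - 78 = 254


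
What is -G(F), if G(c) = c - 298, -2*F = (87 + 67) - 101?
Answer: 649/2 ≈ 324.50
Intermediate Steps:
F = -53/2 (F = -((87 + 67) - 101)/2 = -(154 - 101)/2 = -½*53 = -53/2 ≈ -26.500)
G(c) = -298 + c
-G(F) = -(-298 - 53/2) = -1*(-649/2) = 649/2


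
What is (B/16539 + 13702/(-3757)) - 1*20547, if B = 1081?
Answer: -5778063202/281163 ≈ -20551.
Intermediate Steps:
(B/16539 + 13702/(-3757)) - 1*20547 = (1081/16539 + 13702/(-3757)) - 1*20547 = (1081*(1/16539) + 13702*(-1/3757)) - 20547 = (1081/16539 - 62/17) - 20547 = -1007041/281163 - 20547 = -5778063202/281163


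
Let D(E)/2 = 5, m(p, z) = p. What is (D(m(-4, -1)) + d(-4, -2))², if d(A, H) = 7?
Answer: 289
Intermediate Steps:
D(E) = 10 (D(E) = 2*5 = 10)
(D(m(-4, -1)) + d(-4, -2))² = (10 + 7)² = 17² = 289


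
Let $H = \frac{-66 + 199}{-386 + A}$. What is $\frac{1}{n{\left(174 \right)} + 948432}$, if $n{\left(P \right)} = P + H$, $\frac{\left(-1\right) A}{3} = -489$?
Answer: $\frac{1081}{1025443219} \approx 1.0542 \cdot 10^{-6}$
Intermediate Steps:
$A = 1467$ ($A = \left(-3\right) \left(-489\right) = 1467$)
$H = \frac{133}{1081}$ ($H = \frac{-66 + 199}{-386 + 1467} = \frac{133}{1081} \approx 0.12303$)
$n{\left(P \right)} = \frac{133}{1081} + P$ ($n{\left(P \right)} = P + \frac{133}{1081} = \frac{133}{1081} + P$)
$\frac{1}{n{\left(174 \right)} + 948432} = \frac{1}{\left(\frac{133}{1081} + 174\right) + 948432} = \frac{1}{\frac{188227}{1081} + 948432} = \frac{1}{\frac{1025443219}{1081}} = \frac{1081}{1025443219}$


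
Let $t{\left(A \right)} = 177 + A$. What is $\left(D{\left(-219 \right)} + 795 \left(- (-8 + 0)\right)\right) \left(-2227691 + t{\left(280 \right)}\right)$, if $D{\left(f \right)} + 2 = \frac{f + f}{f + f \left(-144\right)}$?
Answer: $- \frac{2024983334928}{143} \approx -1.4161 \cdot 10^{10}$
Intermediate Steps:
$D{\left(f \right)} = - \frac{288}{143}$ ($D{\left(f \right)} = -2 + \frac{f + f}{f + f \left(-144\right)} = -2 + \frac{2 f}{f - 144 f} = -2 + \frac{2 f}{\left(-143\right) f} = -2 + 2 f \left(- \frac{1}{143 f}\right) = -2 - \frac{2}{143} = - \frac{288}{143}$)
$\left(D{\left(-219 \right)} + 795 \left(- (-8 + 0)\right)\right) \left(-2227691 + t{\left(280 \right)}\right) = \left(- \frac{288}{143} + 795 \left(- (-8 + 0)\right)\right) \left(-2227691 + \left(177 + 280\right)\right) = \left(- \frac{288}{143} + 795 \left(\left(-1\right) \left(-8\right)\right)\right) \left(-2227691 + 457\right) = \left(- \frac{288}{143} + 795 \cdot 8\right) \left(-2227234\right) = \left(- \frac{288}{143} + 6360\right) \left(-2227234\right) = \frac{909192}{143} \left(-2227234\right) = - \frac{2024983334928}{143}$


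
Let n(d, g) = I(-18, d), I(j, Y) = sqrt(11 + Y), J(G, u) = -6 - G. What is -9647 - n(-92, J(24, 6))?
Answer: -9647 - 9*I ≈ -9647.0 - 9.0*I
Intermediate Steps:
n(d, g) = sqrt(11 + d)
-9647 - n(-92, J(24, 6)) = -9647 - sqrt(11 - 92) = -9647 - sqrt(-81) = -9647 - 9*I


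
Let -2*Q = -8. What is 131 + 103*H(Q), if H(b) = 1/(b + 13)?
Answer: 2330/17 ≈ 137.06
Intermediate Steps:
Q = 4 (Q = -½*(-8) = 4)
H(b) = 1/(13 + b)
131 + 103*H(Q) = 131 + 103/(13 + 4) = 131 + 103/17 = 2330/17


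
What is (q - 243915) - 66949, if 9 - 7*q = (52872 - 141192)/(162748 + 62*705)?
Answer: -224630285771/722603 ≈ -3.1086e+5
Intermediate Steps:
q = 973221/722603 (q = 9/7 - (52872 - 141192)/(7*(162748 + 62*705)) = 9/7 - (-88320)/(7*(162748 + 43710)) = 9/7 - (-88320)/(7*206458) = 9/7 - ⅐*(-44160/103229) = 9/7 + 44160/722603 = 973221/722603 ≈ 1.3468)
(q - 243915) - 66949 = (973221/722603 - 243915) - 66949 = -176252737524/722603 - 66949 = -224630285771/722603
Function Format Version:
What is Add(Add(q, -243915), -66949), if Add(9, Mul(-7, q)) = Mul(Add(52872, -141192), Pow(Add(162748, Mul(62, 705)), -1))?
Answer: Rational(-224630285771, 722603) ≈ -3.1086e+5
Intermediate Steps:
q = Rational(973221, 722603) (q = Add(Rational(9, 7), Mul(Rational(-1, 7), Mul(Add(52872, -141192), Pow(Add(162748, Mul(62, 705)), -1)))) = Add(Rational(9, 7), Mul(Rational(-1, 7), Mul(-88320, Pow(Add(162748, 43710), -1)))) = Add(Rational(9, 7), Mul(Rational(-1, 7), Mul(-88320, Pow(206458, -1)))) = Add(Rational(9, 7), Mul(Rational(-1, 7), Mul(-88320, Rational(1, 206458)))) = Add(Rational(9, 7), Mul(Rational(-1, 7), Rational(-44160, 103229))) = Add(Rational(9, 7), Rational(44160, 722603)) = Rational(973221, 722603) ≈ 1.3468)
Add(Add(q, -243915), -66949) = Add(Add(Rational(973221, 722603), -243915), -66949) = Add(Rational(-176252737524, 722603), -66949) = Rational(-224630285771, 722603)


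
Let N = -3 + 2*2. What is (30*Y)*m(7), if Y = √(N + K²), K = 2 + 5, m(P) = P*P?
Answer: 7350*√2 ≈ 10394.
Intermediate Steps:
m(P) = P²
N = 1 (N = -3 + 4 = 1)
K = 7
Y = 5*√2 (Y = √(1 + 7²) = √(1 + 49) = √50 = 5*√2 ≈ 7.0711)
(30*Y)*m(7) = (30*(5*√2))*7² = (150*√2)*49 = 7350*√2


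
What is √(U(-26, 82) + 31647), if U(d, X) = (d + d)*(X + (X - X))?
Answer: √27383 ≈ 165.48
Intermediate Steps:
U(d, X) = 2*X*d (U(d, X) = (2*d)*(X + 0) = (2*d)*X = 2*X*d)
√(U(-26, 82) + 31647) = √(2*82*(-26) + 31647) = √(-4264 + 31647) = √27383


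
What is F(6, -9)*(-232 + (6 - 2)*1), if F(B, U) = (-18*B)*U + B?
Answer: -222984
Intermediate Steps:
F(B, U) = B - 18*B*U (F(B, U) = -18*B*U + B = B - 18*B*U)
F(6, -9)*(-232 + (6 - 2)*1) = (6*(1 - 18*(-9)))*(-232 + (6 - 2)*1) = (6*(1 + 162))*(-232 + 4*1) = (6*163)*(-232 + 4) = 978*(-228) = -222984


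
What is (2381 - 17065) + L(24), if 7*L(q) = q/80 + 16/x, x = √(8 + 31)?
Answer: -1027877/70 + 16*√39/273 ≈ -14684.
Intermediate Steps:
x = √39 ≈ 6.2450
L(q) = q/560 + 16*√39/273 (L(q) = (q/80 + 16/(√39))/7 = (q*(1/80) + 16*(√39/39))/7 = (q/80 + 16*√39/39)/7 = q/560 + 16*√39/273)
(2381 - 17065) + L(24) = (2381 - 17065) + ((1/560)*24 + 16*√39/273) = -14684 + (3/70 + 16*√39/273) = -1027877/70 + 16*√39/273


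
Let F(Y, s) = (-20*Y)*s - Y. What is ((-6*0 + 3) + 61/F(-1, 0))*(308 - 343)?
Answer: -2240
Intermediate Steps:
F(Y, s) = -Y - 20*Y*s (F(Y, s) = -20*Y*s - Y = -Y - 20*Y*s)
((-6*0 + 3) + 61/F(-1, 0))*(308 - 343) = ((-6*0 + 3) + 61/((-1*(-1)*(1 + 20*0))))*(308 - 343) = ((0 + 3) + 61/((-1*(-1)*(1 + 0))))*(-35) = (3 + 61/((-1*(-1)*1)))*(-35) = (3 + 61/1)*(-35) = (3 + 61*1)*(-35) = (3 + 61)*(-35) = 64*(-35) = -2240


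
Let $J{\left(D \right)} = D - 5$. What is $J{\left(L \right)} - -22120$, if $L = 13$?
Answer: $22128$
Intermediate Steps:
$J{\left(D \right)} = -5 + D$
$J{\left(L \right)} - -22120 = \left(-5 + 13\right) - -22120 = 8 + 22120 = 22128$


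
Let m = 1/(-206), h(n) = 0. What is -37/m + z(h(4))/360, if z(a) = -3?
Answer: 914639/120 ≈ 7622.0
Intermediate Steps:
m = -1/206 ≈ -0.0048544
-37/m + z(h(4))/360 = -37/(-1/206) - 3/360 = -37*(-206) - 3*1/360 = 7622 - 1/120 = 914639/120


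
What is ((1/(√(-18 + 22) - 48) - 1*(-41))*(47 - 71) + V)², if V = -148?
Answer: 677248576/529 ≈ 1.2802e+6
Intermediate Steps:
((1/(√(-18 + 22) - 48) - 1*(-41))*(47 - 71) + V)² = ((1/(√(-18 + 22) - 48) - 1*(-41))*(47 - 71) - 148)² = ((1/(√4 - 48) + 41)*(-24) - 148)² = ((1/(2 - 48) + 41)*(-24) - 148)² = ((1/(-46) + 41)*(-24) - 148)² = ((-1/46 + 41)*(-24) - 148)² = ((1885/46)*(-24) - 148)² = (-22620/23 - 148)² = (-26024/23)² = 677248576/529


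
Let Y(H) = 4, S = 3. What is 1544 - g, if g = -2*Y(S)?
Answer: 1552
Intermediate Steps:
g = -8 (g = -2*4 = -8)
1544 - g = 1544 - 1*(-8) = 1544 + 8 = 1552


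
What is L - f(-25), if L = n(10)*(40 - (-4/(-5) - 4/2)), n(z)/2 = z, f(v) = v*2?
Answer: 874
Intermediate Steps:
f(v) = 2*v
n(z) = 2*z
L = 824 (L = (2*10)*(40 - (-4/(-5) - 4/2)) = 20*(40 - (-4*(-⅕) - 4*½)) = 20*(40 - (⅘ - 2)) = 20*(40 - 1*(-6/5)) = 20*(40 + 6/5) = 20*(206/5) = 824)
L - f(-25) = 824 - 2*(-25) = 824 - 1*(-50) = 824 + 50 = 874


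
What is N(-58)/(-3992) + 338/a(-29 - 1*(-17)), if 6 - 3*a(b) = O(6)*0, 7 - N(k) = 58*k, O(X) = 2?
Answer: 671277/3992 ≈ 168.16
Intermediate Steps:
N(k) = 7 - 58*k
a(b) = 2 (a(b) = 2 - 2*0/3 = 2 - ⅓*0 = 2 + 0 = 2)
N(-58)/(-3992) + 338/a(-29 - 1*(-17)) = (7 - 58*(-58))/(-3992) + 338/2 = (7 + 3364)*(-1/3992) + 338*(½) = 3371*(-1/3992) + 169 = -3371/3992 + 169 = 671277/3992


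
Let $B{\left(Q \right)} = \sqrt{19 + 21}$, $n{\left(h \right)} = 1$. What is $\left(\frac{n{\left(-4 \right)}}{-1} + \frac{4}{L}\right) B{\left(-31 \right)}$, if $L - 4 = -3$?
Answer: $6 \sqrt{10} \approx 18.974$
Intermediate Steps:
$L = 1$ ($L = 4 - 3 = 1$)
$B{\left(Q \right)} = 2 \sqrt{10}$ ($B{\left(Q \right)} = \sqrt{40} = 2 \sqrt{10}$)
$\left(\frac{n{\left(-4 \right)}}{-1} + \frac{4}{L}\right) B{\left(-31 \right)} = \left(1 \frac{1}{-1} + \frac{4}{1}\right) 2 \sqrt{10} = \left(1 \left(-1\right) + 4 \cdot 1\right) 2 \sqrt{10} = \left(-1 + 4\right) 2 \sqrt{10} = 3 \cdot 2 \sqrt{10} = 6 \sqrt{10}$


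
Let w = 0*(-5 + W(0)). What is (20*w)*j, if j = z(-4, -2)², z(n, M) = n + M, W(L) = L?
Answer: 0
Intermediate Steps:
z(n, M) = M + n
w = 0 (w = 0*(-5 + 0) = 0*(-5) = 0)
j = 36 (j = (-2 - 4)² = (-6)² = 36)
(20*w)*j = (20*0)*36 = 0*36 = 0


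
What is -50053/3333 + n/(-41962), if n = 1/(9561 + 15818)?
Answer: -53304122444027/3549490342134 ≈ -15.017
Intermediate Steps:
n = 1/25379 ≈ 3.9403e-5
-50053/3333 + n/(-41962) = -50053/3333 + (1/25379)/(-41962) = -50053*1/3333 + (1/25379)*(-1/41962) = -50053/3333 - 1/1064953598 = -53304122444027/3549490342134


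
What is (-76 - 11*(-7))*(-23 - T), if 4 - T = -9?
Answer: -36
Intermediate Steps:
T = 13 (T = 4 - 1*(-9) = 4 + 9 = 13)
(-76 - 11*(-7))*(-23 - T) = (-76 - 11*(-7))*(-23 - 1*13) = (-76 + 77)*(-23 - 13) = 1*(-36) = -36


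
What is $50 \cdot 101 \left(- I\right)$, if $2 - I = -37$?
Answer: $-196950$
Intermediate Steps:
$I = 39$ ($I = 2 - -37 = 2 + 37 = 39$)
$50 \cdot 101 \left(- I\right) = 50 \cdot 101 \left(\left(-1\right) 39\right) = 5050 \left(-39\right) = -196950$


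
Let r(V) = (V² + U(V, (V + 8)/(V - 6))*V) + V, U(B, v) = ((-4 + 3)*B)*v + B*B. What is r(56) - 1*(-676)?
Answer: 4386748/25 ≈ 1.7547e+5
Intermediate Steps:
U(B, v) = B² - B*v (U(B, v) = (-B)*v + B² = -B*v + B² = B² - B*v)
r(V) = V + V² + V²*(V - (8 + V)/(-6 + V)) (r(V) = (V² + (V*(V - (V + 8)/(V - 6)))*V) + V = (V² + (V*(V - (8 + V)/(-6 + V)))*V) + V = (V² + V²*(V - (8 + V)/(-6 + V))) + V = V + V² + V²*(V - (8 + V)/(-6 + V)))
r(56) - 1*(-676) = 56*(-6 + 56³ - 13*56 - 6*56²)/(-6 + 56) - 1*(-676) = 56*(-6 + 175616 - 728 - 6*3136)/50 + 676 = 56*(1/50)*(-6 + 175616 - 728 - 18816) + 676 = 56*(1/50)*156066 + 676 = 4369848/25 + 676 = 4386748/25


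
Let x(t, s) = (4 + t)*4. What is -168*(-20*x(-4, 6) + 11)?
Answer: -1848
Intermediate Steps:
x(t, s) = 16 + 4*t
-168*(-20*x(-4, 6) + 11) = -168*(-20*(16 + 4*(-4)) + 11) = -168*(-20*(16 - 16) + 11) = -168*(-20*0 + 11) = -168*(0 + 11) = -168*11 = -1848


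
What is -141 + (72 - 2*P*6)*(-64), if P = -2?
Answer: -6285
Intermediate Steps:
-141 + (72 - 2*P*6)*(-64) = -141 + (72 - 2*(-2)*6)*(-64) = -141 + (72 + 4*6)*(-64) = -141 + (72 + 24)*(-64) = -141 + 96*(-64) = -141 - 6144 = -6285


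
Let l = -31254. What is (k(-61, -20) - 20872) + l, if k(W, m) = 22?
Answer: -52104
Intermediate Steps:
(k(-61, -20) - 20872) + l = (22 - 20872) - 31254 = -20850 - 31254 = -52104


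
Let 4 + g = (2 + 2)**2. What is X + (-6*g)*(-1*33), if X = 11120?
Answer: 13496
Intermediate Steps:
g = 12 (g = -4 + (2 + 2)**2 = -4 + 4**2 = -4 + 16 = 12)
X + (-6*g)*(-1*33) = 11120 + (-6*12)*(-1*33) = 11120 - 72*(-33) = 11120 + 2376 = 13496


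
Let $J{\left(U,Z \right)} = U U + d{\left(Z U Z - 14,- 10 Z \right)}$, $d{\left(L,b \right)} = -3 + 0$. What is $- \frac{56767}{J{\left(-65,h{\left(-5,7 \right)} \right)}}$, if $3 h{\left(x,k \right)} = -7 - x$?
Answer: $- \frac{56767}{4222} \approx -13.446$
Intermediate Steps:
$d{\left(L,b \right)} = -3$
$h{\left(x,k \right)} = - \frac{7}{3} - \frac{x}{3}$ ($h{\left(x,k \right)} = \frac{-7 - x}{3} = - \frac{7}{3} - \frac{x}{3}$)
$J{\left(U,Z \right)} = -3 + U^{2}$ ($J{\left(U,Z \right)} = U U - 3 = U^{2} - 3 = -3 + U^{2}$)
$- \frac{56767}{J{\left(-65,h{\left(-5,7 \right)} \right)}} = - \frac{56767}{-3 + \left(-65\right)^{2}} = - \frac{56767}{-3 + 4225} = - \frac{56767}{4222}$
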